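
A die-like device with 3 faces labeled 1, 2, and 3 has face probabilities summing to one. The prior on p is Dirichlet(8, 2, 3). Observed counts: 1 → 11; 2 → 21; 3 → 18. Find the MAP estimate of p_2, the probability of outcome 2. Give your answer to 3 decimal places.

The posterior is Dirichlet(αᵢ + nᵢ) = Dirichlet(19, 23, 21).
For a Dirichlet(a₁,…,a_K) with all aᵢ > 1, the mode has j-th component (aⱼ − 1)/(Σaᵢ − K).
Here Σaᵢ = 63 and K = 3, so p_2 = (23 − 1)/(63 − 3) = 22/60 ≈ 0.367.

MAP estimate: 0.367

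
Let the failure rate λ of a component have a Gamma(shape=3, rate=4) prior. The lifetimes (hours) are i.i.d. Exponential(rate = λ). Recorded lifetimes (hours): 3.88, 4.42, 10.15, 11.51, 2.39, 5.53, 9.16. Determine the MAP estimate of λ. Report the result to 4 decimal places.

λ̂_MAP = 0.1763

The Exponential(rate=λ) likelihood is ∝ λ^n e^(−λΣtᵢ). Here n = 7 and Σtᵢ = 3.88 + 4.42 + 10.15 + 11.51 + 2.39 + 5.53 + 9.16 = 47.04.
Posterior ∝ λ^2e^(−4λ) · λ^7e^(−47.04λ) = λ^9e^(−51.04λ), i.e. Gamma(10, 51.04).
Mode = (a−1)/b = 9/51.04 ≈ 0.1763.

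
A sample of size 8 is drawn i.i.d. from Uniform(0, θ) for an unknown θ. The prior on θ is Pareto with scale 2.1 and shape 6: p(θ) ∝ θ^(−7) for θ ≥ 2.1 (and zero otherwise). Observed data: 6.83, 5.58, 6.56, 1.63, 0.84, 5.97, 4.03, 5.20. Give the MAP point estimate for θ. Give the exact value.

θ̂_MAP = 6.83

The Uniform(0, θ) likelihood is θ^(−n) for θ ≥ max(xᵢ), zero otherwise. Here max(xᵢ) = 6.83.
Posterior ∝ θ^(−7) · θ^(−8) = θ^(−15) on θ ≥ max(2.1, 6.83) = 6.83.
This density is strictly decreasing in θ, so the posterior mode lies at the lower boundary of the support.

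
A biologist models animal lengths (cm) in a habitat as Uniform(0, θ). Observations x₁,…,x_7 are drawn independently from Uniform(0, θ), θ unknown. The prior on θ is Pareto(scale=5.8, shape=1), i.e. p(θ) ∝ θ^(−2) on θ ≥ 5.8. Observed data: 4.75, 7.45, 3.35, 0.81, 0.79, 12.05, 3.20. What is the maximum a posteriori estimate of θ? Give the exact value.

The Uniform(0, θ) likelihood is θ^(−n) for θ ≥ max(xᵢ), zero otherwise. Here max(xᵢ) = 12.05.
Posterior ∝ θ^(−2) · θ^(−7) = θ^(−9) on θ ≥ max(5.8, 12.05) = 12.05.
This density is strictly decreasing in θ, so the posterior mode lies at the lower boundary of the support.

θ̂_MAP = 12.05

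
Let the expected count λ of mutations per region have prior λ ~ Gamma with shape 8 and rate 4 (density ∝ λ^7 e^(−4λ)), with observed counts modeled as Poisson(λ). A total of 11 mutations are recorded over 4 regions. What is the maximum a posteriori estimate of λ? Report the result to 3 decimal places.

Σxᵢ = 11, n = 4.
Posterior ∝ λ^7e^(−4λ) · λ^11e^(−4λ) = λ^18e^(−8λ), i.e. Gamma(shape=19, rate=8).
The mode of a Gamma(a, b) with a ≥ 1 (shape–rate) is (a−1)/b = 18/8 ≈ 2.250.

λ̂_MAP = 2.250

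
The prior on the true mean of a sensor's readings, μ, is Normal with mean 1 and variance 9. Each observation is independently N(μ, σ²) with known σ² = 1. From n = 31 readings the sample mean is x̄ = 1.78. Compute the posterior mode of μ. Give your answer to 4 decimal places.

n = 31, x̄ = 1.78.
For a Normal prior and Normal likelihood with known variance, the posterior is Normal; its mode equals its mean, the precision-weighted average.
Prior precision 1/σ₀² = 1/9; data precision n/σ² = 31/1 = 31.
μ̂ = ((1/9)·1 + 31·1.78) / (1/9 + 31) = (24881/450)/(280/9) = 24881/14000 ≈ 1.7772.

μ̂_MAP = 1.7772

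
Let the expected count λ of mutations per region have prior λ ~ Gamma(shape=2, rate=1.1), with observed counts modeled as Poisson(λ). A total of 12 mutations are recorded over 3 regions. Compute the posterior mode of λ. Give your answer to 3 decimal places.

Σxᵢ = 12, n = 3.
Posterior ∝ λe^(−1.1λ) · λ^12e^(−3λ) = λ^13e^(−4.1λ), i.e. Gamma(shape=14, rate=4.1).
The mode of a Gamma(a, b) with a ≥ 1 (shape–rate) is (a−1)/b = 13/4.1 ≈ 3.171.

λ̂_MAP = 3.171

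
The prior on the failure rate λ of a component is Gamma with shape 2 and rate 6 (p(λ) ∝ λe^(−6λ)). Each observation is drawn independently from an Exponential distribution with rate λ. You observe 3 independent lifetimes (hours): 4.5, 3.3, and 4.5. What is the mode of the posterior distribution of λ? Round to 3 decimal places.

λ̂_MAP = 0.219

The Exponential(rate=λ) likelihood is ∝ λ^n e^(−λΣtᵢ). Here n = 3 and Σtᵢ = 4.5 + 3.3 + 4.5 = 12.3.
Posterior ∝ λe^(−6λ) · λ^3e^(−12.3λ) = λ^4e^(−18.3λ), i.e. Gamma(5, 18.3).
Mode = (a−1)/b = 4/18.3 ≈ 0.219.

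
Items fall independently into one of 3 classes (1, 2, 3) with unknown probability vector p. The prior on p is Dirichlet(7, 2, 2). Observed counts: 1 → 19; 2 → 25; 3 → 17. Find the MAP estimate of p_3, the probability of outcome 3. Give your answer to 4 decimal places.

MAP estimate: 0.2609

The posterior is Dirichlet(αᵢ + nᵢ) = Dirichlet(26, 27, 19).
For a Dirichlet(a₁,…,a_K) with all aᵢ > 1, the mode has j-th component (aⱼ − 1)/(Σaᵢ − K).
Here Σaᵢ = 72 and K = 3, so p_3 = (19 − 1)/(72 − 3) = 18/69 ≈ 0.2609.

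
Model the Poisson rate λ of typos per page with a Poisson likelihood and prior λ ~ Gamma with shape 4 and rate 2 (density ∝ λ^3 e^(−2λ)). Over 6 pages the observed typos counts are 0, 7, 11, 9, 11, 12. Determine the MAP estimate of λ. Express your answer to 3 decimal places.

Σxᵢ = 0+7+11+9+11+12 = 50, with n = 6.
Posterior ∝ λ^3e^(−2λ) · λ^50e^(−6λ) = λ^53e^(−8λ), i.e. Gamma(shape=54, rate=8).
The mode of a Gamma(a, b) with a ≥ 1 (shape–rate) is (a−1)/b = 53/8 ≈ 6.625.

λ̂_MAP = 6.625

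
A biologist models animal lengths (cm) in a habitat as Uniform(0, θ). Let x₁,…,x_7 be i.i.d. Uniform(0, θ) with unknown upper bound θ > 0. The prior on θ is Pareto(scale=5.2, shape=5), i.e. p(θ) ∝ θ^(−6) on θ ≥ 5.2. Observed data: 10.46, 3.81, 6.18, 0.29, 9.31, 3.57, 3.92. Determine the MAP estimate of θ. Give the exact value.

The Uniform(0, θ) likelihood is θ^(−n) for θ ≥ max(xᵢ), zero otherwise. Here max(xᵢ) = 10.46.
Posterior ∝ θ^(−6) · θ^(−7) = θ^(−13) on θ ≥ max(5.2, 10.46) = 10.46.
This density is strictly decreasing in θ, so the posterior mode lies at the lower boundary of the support.

θ̂_MAP = 10.46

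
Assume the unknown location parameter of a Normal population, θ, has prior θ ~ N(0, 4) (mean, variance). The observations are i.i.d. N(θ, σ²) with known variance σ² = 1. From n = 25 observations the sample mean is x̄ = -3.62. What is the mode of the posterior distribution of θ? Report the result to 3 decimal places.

n = 25, x̄ = -3.62.
For a Normal prior and Normal likelihood with known variance, the posterior is Normal; its mode equals its mean, the precision-weighted average.
Prior precision 1/σ₀² = 1/4 = 0.25; data precision n/σ² = 25/1 = 25.
θ̂ = (0.25·0 + 25·(-3.62)) / (0.25 + 25) = (-90.5)/25.25 = -362/101 ≈ -3.584.

θ̂_MAP = -3.584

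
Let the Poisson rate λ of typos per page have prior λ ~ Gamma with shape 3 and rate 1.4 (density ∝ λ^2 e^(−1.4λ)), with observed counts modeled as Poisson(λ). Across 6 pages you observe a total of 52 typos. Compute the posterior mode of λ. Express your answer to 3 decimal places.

Σxᵢ = 52, n = 6.
Posterior ∝ λ^2e^(−1.4λ) · λ^52e^(−6λ) = λ^54e^(−7.4λ), i.e. Gamma(shape=55, rate=7.4).
The mode of a Gamma(a, b) with a ≥ 1 (shape–rate) is (a−1)/b = 54/7.4 ≈ 7.297.

λ̂_MAP = 7.297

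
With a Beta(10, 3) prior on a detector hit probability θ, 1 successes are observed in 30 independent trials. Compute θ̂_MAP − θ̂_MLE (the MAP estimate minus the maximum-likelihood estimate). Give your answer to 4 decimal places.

Posterior is Beta(11, 32); MAP = (11−1)/(43−2) = 10/41 ≈ 0.24390.
MLE ignores the prior: θ̂_MLE = k/n = 1/30 ≈ 0.03333.
Difference = 10/41 − 1/30 = 259/1230 ≈ 0.2106.

MAP − MLE = 0.2106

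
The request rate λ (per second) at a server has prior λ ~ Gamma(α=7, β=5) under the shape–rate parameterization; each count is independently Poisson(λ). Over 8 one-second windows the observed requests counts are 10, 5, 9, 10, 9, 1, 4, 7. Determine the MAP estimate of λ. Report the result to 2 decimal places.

λ̂_MAP = 4.69

Σxᵢ = 10+5+9+10+9+1+4+7 = 55, with n = 8.
Posterior ∝ λ^6e^(−5λ) · λ^55e^(−8λ) = λ^61e^(−13λ), i.e. Gamma(shape=62, rate=13).
The mode of a Gamma(a, b) with a ≥ 1 (shape–rate) is (a−1)/b = 61/13 ≈ 4.69.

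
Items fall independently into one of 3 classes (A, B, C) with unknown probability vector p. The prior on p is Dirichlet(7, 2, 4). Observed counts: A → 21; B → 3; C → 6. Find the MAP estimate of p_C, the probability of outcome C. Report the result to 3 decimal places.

The posterior is Dirichlet(αᵢ + nᵢ) = Dirichlet(28, 5, 10).
For a Dirichlet(a₁,…,a_K) with all aᵢ > 1, the mode has j-th component (aⱼ − 1)/(Σaᵢ − K).
Here Σaᵢ = 43 and K = 3, so p_C = (10 − 1)/(43 − 3) = 9/40 ≈ 0.225.

MAP estimate of p_C = 0.225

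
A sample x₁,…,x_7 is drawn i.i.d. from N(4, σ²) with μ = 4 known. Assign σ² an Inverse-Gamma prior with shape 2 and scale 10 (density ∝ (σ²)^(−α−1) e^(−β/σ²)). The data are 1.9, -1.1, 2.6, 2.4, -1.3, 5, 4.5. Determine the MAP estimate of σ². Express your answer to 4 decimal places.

Sum of squared deviations about the known mean: SS = (1.9−4)² + (-1.1−4)² + (2.6−4)² + (2.4−4)² + (-1.3−4)² + (5−4)² + (4.5−4)² = 64.28.
The Normal likelihood contributes (σ²)^(−n/2) exp(−SS/(2σ²)), so the posterior is Inverse-Gamma(α + n/2, β + SS/2) = Inverse-Gamma(5.5, 42.14).
The mode of Inverse-Gamma(a, b) is b/(a+1) = 42.14/6.5 ≈ 6.4831.

σ̂²_MAP = 6.4831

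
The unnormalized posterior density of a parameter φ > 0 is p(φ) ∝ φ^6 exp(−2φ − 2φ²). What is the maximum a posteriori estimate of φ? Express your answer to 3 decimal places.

ℓ'(φ) = 6/φ − 2 − 4φ. Setting this to zero and multiplying by φ: 4φ² + 2φ − 6 = 0.
φ = (−2 + √(2² + 4·4·6)) / (2·4) = (−2 + √100) / 8 = (−2 + 10)/8 = 1.
ℓ''(φ) = −6/φ² − 4 < 0, confirming a maximum.

φ̂_MAP = 1.000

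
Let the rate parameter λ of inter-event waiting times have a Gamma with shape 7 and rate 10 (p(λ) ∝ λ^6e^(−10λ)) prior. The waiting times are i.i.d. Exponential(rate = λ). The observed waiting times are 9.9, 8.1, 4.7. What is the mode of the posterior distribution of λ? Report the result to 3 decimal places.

The Exponential(rate=λ) likelihood is ∝ λ^n e^(−λΣtᵢ). Here n = 3 and Σtᵢ = 9.9 + 8.1 + 4.7 = 22.7.
Posterior ∝ λ^6e^(−10λ) · λ^3e^(−22.7λ) = λ^9e^(−32.7λ), i.e. Gamma(10, 32.7).
Mode = (a−1)/b = 9/32.7 ≈ 0.275.

λ̂_MAP = 0.275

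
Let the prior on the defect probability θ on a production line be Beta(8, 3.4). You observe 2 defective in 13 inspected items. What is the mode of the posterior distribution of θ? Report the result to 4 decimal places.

θ̂_MAP = 0.4018

Prior: Beta(8, 3.4).
Data: 2 successes in 13 trials. The binomial likelihood contributes θ^2(1−θ)^11, so the posterior is Beta(8+2, 3.4+11) = Beta(10, 14.4).
For Beta(a, b) with a, b > 1 the mode is (a−1)/(a+b−2) = 9/22.4 ≈ 0.4018.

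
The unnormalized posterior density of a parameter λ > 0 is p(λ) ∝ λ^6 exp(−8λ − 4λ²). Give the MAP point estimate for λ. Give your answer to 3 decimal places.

ℓ'(λ) = 6/λ − 8 − 8λ. Setting this to zero and multiplying by λ: 8λ² + 8λ − 6 = 0.
λ = (−8 + √(8² + 4·8·6)) / (2·8) = (−8 + √256) / 16 = (−8 + 16)/16 = 1/2.
ℓ''(λ) = −6/λ² − 8 < 0, confirming a maximum.

λ̂_MAP = 0.500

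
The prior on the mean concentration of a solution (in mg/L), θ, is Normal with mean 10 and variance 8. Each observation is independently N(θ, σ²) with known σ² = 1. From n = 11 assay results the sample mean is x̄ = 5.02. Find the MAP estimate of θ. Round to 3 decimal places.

θ̂_MAP = 5.076

n = 11, x̄ = 5.02.
For a Normal prior and Normal likelihood with known variance, the posterior is Normal; its mode equals its mean, the precision-weighted average.
Prior precision 1/σ₀² = 1/8 = 0.125; data precision n/σ² = 11/1 = 11.
θ̂ = (0.125·10 + 11·5.02) / (0.125 + 11) = 56.47/11.125 = 11294/2225 ≈ 5.076.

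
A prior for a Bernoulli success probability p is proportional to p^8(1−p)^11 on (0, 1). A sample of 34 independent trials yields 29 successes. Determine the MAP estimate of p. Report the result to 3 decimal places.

The prior density ∝ p^8(1−p)^11 is the kernel of Beta(9, 12).
Data: 29 successes in 34 trials. The binomial likelihood contributes p^29(1−p)^5, so the posterior is Beta(9+29, 12+5) = Beta(38, 17).
For Beta(a, b) with a, b > 1 the mode is (a−1)/(a+b−2) = 37/53 ≈ 0.698.

p̂_MAP = 0.698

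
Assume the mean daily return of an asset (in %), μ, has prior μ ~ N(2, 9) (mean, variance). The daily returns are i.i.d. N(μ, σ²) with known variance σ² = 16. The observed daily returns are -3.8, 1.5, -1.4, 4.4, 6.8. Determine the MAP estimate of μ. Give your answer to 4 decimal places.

n = 5; x̄ = ((-3.8) + 1.5 + (-1.4) + 4.4 + 6.8)/5 = 7.5/5 = 1.5.
For a Normal prior and Normal likelihood with known variance, the posterior is Normal; its mode equals its mean, the precision-weighted average.
Prior precision 1/σ₀² = 1/9; data precision n/σ² = 5/16 = 0.3125.
μ̂ = ((1/9)·2 + 0.3125·1.5) / (1/9 + 0.3125) = (199/288)/(61/144) = 199/122 ≈ 1.6311.

μ̂_MAP = 1.6311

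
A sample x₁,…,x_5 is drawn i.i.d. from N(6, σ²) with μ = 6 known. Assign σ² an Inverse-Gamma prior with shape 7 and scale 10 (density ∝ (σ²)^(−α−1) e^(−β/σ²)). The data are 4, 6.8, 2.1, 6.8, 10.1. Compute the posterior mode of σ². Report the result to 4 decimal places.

Sum of squared deviations about the known mean: SS = (4−6)² + (6.8−6)² + (2.1−6)² + (6.8−6)² + (10.1−6)² = 37.3.
The Normal likelihood contributes (σ²)^(−n/2) exp(−SS/(2σ²)), so the posterior is Inverse-Gamma(α + n/2, β + SS/2) = Inverse-Gamma(9.5, 28.65).
The mode of Inverse-Gamma(a, b) is b/(a+1) = 28.65/10.5 ≈ 2.7286.

σ̂²_MAP = 2.7286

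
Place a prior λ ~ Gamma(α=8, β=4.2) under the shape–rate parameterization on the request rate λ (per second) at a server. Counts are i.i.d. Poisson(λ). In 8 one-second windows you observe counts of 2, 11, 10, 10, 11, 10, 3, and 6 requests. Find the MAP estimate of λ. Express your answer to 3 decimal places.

Σxᵢ = 2+11+10+10+11+10+3+6 = 63, with n = 8.
Posterior ∝ λ^7e^(−4.2λ) · λ^63e^(−8λ) = λ^70e^(−12.2λ), i.e. Gamma(shape=71, rate=12.2).
The mode of a Gamma(a, b) with a ≥ 1 (shape–rate) is (a−1)/b = 70/12.2 ≈ 5.738.

λ̂_MAP = 5.738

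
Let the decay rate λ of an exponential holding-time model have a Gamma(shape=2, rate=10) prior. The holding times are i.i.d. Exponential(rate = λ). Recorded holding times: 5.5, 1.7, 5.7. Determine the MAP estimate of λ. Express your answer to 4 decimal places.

The Exponential(rate=λ) likelihood is ∝ λ^n e^(−λΣtᵢ). Here n = 3 and Σtᵢ = 5.5 + 1.7 + 5.7 = 12.9.
Posterior ∝ λe^(−10λ) · λ^3e^(−12.9λ) = λ^4e^(−22.9λ), i.e. Gamma(5, 22.9).
Mode = (a−1)/b = 4/22.9 ≈ 0.1747.

λ̂_MAP = 0.1747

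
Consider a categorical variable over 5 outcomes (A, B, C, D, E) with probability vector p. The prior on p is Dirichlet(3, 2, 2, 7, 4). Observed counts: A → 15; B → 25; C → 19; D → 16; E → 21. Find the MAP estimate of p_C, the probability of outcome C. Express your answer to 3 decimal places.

The posterior is Dirichlet(αᵢ + nᵢ) = Dirichlet(18, 27, 21, 23, 25).
For a Dirichlet(a₁,…,a_K) with all aᵢ > 1, the mode has j-th component (aⱼ − 1)/(Σaᵢ − K).
Here Σaᵢ = 114 and K = 5, so p_C = (21 − 1)/(114 − 5) = 20/109 ≈ 0.183.

MAP estimate of p_C = 0.183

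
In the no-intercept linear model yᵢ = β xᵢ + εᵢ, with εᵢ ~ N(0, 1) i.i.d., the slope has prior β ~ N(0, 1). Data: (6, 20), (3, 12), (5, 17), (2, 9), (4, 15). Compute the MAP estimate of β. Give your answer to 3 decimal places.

β̂_MAP = 3.505

log p(β | y) = −Σ(yᵢ − βxᵢ)²/(2·1) − β²/(2·1) + const.
Setting the derivative to zero: Σxᵢ(yᵢ − βxᵢ)/1 − β/1 = 0, so β = Σxᵢyᵢ / (Σxᵢ² + σ²/τ²).
Σxᵢyᵢ = 6·20 + 3·12 + 5·17 + 2·9 + 4·15 = 319; Σxᵢ² = 90; σ²/τ² = 1.
β̂_MAP = 319 / (90 + 1) = 319/91 ≈ 3.505.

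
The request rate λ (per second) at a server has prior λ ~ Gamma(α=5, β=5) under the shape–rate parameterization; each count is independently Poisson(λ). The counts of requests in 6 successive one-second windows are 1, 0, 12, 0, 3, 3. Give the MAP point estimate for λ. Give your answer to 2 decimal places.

Σxᵢ = 1+0+12+0+3+3 = 19, with n = 6.
Posterior ∝ λ^4e^(−5λ) · λ^19e^(−6λ) = λ^23e^(−11λ), i.e. Gamma(shape=24, rate=11).
The mode of a Gamma(a, b) with a ≥ 1 (shape–rate) is (a−1)/b = 23/11 ≈ 2.09.

λ̂_MAP = 2.09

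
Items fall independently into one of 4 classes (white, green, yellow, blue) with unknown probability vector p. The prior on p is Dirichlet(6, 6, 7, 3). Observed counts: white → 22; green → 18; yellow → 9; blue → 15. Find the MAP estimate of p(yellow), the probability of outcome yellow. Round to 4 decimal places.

MAP estimate of p(yellow) = 0.1829

The posterior is Dirichlet(αᵢ + nᵢ) = Dirichlet(28, 24, 16, 18).
For a Dirichlet(a₁,…,a_K) with all aᵢ > 1, the mode has j-th component (aⱼ − 1)/(Σaᵢ − K).
Here Σaᵢ = 86 and K = 4, so p(yellow) = (16 − 1)/(86 − 4) = 15/82 ≈ 0.1829.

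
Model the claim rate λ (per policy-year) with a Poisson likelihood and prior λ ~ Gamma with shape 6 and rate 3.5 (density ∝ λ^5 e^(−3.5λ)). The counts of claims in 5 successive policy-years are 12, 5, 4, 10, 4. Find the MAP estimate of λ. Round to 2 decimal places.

λ̂_MAP = 4.71

Σxᵢ = 12+5+4+10+4 = 35, with n = 5.
Posterior ∝ λ^5e^(−3.5λ) · λ^35e^(−5λ) = λ^40e^(−8.5λ), i.e. Gamma(shape=41, rate=8.5).
The mode of a Gamma(a, b) with a ≥ 1 (shape–rate) is (a−1)/b = 40/8.5 ≈ 4.71.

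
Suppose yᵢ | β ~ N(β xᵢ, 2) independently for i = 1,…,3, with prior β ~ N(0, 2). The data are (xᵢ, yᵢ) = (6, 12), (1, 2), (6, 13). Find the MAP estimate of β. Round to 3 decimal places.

β̂_MAP = 2.054

log p(β | y) = −Σ(yᵢ − βxᵢ)²/(2·2) − β²/(2·2) + const.
Setting the derivative to zero: Σxᵢ(yᵢ − βxᵢ)/2 − β/2 = 0, so β = Σxᵢyᵢ / (Σxᵢ² + σ²/τ²).
Σxᵢyᵢ = 6·12 + 1·2 + 6·13 = 152; Σxᵢ² = 73; σ²/τ² = 1.
β̂_MAP = 152 / (73 + 1) = 152/74 ≈ 2.054.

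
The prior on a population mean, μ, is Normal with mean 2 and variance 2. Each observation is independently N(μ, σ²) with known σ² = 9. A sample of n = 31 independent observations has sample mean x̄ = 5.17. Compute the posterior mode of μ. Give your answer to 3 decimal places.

μ̂_MAP = 4.768

n = 31, x̄ = 5.17.
For a Normal prior and Normal likelihood with known variance, the posterior is Normal; its mode equals its mean, the precision-weighted average.
Prior precision 1/σ₀² = 1/2 = 0.5; data precision n/σ² = 31/9.
μ̂ = (0.5·2 + (31/9)·5.17) / (0.5 + 31/9) = (16927/900)/(71/18) = 16927/3550 ≈ 4.768.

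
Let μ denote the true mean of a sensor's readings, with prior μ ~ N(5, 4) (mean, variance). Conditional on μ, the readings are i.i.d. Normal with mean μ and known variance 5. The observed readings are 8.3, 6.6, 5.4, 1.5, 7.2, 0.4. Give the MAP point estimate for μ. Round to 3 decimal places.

n = 6; x̄ = (8.3 + 6.6 + 5.4 + 1.5 + 7.2 + 0.4)/6 = 29.4/6 = 4.9.
For a Normal prior and Normal likelihood with known variance, the posterior is Normal; its mode equals its mean, the precision-weighted average.
Prior precision 1/σ₀² = 1/4 = 0.25; data precision n/σ² = 6/5 = 1.2.
μ̂ = (0.25·5 + 1.2·4.9) / (0.25 + 1.2) = 7.13/1.45 = 713/145 ≈ 4.917.

μ̂_MAP = 4.917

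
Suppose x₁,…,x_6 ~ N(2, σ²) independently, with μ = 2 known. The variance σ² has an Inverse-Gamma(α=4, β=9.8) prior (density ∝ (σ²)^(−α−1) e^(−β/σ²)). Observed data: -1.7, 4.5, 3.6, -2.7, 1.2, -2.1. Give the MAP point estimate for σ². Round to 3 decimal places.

σ̂²_MAP = 5.103

Sum of squared deviations about the known mean: SS = (-1.7−2)² + (4.5−2)² + (3.6−2)² + (-2.7−2)² + (1.2−2)² + (-2.1−2)² = 62.04.
The Normal likelihood contributes (σ²)^(−n/2) exp(−SS/(2σ²)), so the posterior is Inverse-Gamma(α + n/2, β + SS/2) = Inverse-Gamma(7, 40.82).
The mode of Inverse-Gamma(a, b) is b/(a+1) = 40.82/8 ≈ 5.103.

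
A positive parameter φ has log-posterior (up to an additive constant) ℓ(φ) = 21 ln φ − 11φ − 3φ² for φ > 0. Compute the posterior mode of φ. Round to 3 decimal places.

ℓ'(φ) = 21/φ − 11 − 6φ. Setting this to zero and multiplying by φ: 6φ² + 11φ − 21 = 0.
φ = (−11 + √(11² + 4·6·21)) / (2·6) = (−11 + √625) / 12 = (−11 + 25)/12 = 7/6.
ℓ''(φ) = −21/φ² − 6 < 0, confirming a maximum.

φ̂_MAP = 1.167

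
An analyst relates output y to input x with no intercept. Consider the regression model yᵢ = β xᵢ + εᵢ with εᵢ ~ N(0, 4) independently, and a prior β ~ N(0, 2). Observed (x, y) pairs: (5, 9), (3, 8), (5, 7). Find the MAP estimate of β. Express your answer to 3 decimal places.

β̂_MAP = 1.705

log p(β | y) = −Σ(yᵢ − βxᵢ)²/(2·4) − β²/(2·2) + const.
Setting the derivative to zero: Σxᵢ(yᵢ − βxᵢ)/4 − β/2 = 0, so β = Σxᵢyᵢ / (Σxᵢ² + σ²/τ²).
Σxᵢyᵢ = 5·9 + 3·8 + 5·7 = 104; Σxᵢ² = 59; σ²/τ² = 2.
β̂_MAP = 104 / (59 + 2) = 104/61 ≈ 1.705.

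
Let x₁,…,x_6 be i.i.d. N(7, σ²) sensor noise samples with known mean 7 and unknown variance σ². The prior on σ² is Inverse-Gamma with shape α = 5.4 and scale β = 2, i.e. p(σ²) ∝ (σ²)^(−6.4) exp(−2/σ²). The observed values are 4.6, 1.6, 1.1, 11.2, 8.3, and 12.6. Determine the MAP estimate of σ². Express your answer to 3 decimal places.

Sum of squared deviations about the known mean: SS = (4.6−7)² + (1.6−7)² + (1.1−7)² + (11.2−7)² + (8.3−7)² + (12.6−7)² = 120.42.
The Normal likelihood contributes (σ²)^(−n/2) exp(−SS/(2σ²)), so the posterior is Inverse-Gamma(α + n/2, β + SS/2) = Inverse-Gamma(8.4, 62.21).
The mode of Inverse-Gamma(a, b) is b/(a+1) = 62.21/9.4 ≈ 6.618.

σ̂²_MAP = 6.618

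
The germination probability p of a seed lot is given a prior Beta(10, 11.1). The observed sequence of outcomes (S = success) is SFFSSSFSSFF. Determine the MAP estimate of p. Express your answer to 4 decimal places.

Prior: Beta(10, 11.1).
Data: 6 successes in 11 trials (from the sequence). The binomial likelihood contributes p^6(1−p)^5, so the posterior is Beta(10+6, 11.1+5) = Beta(16, 16.1).
For Beta(a, b) with a, b > 1 the mode is (a−1)/(a+b−2) = 15/30.1 ≈ 0.4983.

p̂_MAP = 0.4983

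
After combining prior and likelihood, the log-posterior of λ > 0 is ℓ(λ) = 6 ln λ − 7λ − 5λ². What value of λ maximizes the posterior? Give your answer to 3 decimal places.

λ̂_MAP = 0.500

ℓ'(λ) = 6/λ − 7 − 10λ. Setting this to zero and multiplying by λ: 10λ² + 7λ − 6 = 0.
λ = (−7 + √(7² + 4·10·6)) / (2·10) = (−7 + √289) / 20 = (−7 + 17)/20 = 1/2.
ℓ''(λ) = −6/λ² − 10 < 0, confirming a maximum.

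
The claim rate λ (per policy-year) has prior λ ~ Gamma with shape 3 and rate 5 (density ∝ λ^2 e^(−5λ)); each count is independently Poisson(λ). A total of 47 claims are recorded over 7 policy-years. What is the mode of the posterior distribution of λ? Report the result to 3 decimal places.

λ̂_MAP = 4.083

Σxᵢ = 47, n = 7.
Posterior ∝ λ^2e^(−5λ) · λ^47e^(−7λ) = λ^49e^(−12λ), i.e. Gamma(shape=50, rate=12).
The mode of a Gamma(a, b) with a ≥ 1 (shape–rate) is (a−1)/b = 49/12 ≈ 4.083.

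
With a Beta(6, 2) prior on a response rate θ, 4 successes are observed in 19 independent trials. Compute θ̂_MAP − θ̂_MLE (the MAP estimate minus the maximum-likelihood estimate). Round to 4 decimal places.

Posterior is Beta(10, 17); MAP = (10−1)/(27−2) = 9/25 ≈ 0.36000.
MLE ignores the prior: θ̂_MLE = k/n = 4/19 ≈ 0.21053.
Difference = 9/25 − 4/19 = 71/475 ≈ 0.1495.

MAP − MLE = 0.1495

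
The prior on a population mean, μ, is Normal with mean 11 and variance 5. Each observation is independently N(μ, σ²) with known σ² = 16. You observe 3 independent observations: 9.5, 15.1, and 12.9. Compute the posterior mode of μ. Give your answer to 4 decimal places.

μ̂_MAP = 11.7258

n = 3; x̄ = (9.5 + 15.1 + 12.9)/3 = 37.5/3 = 12.5.
For a Normal prior and Normal likelihood with known variance, the posterior is Normal; its mode equals its mean, the precision-weighted average.
Prior precision 1/σ₀² = 1/5 = 0.2; data precision n/σ² = 3/16 = 0.1875.
μ̂ = (0.2·11 + 0.1875·12.5) / (0.2 + 0.1875) = 4.54375/0.3875 = 727/62 ≈ 11.7258.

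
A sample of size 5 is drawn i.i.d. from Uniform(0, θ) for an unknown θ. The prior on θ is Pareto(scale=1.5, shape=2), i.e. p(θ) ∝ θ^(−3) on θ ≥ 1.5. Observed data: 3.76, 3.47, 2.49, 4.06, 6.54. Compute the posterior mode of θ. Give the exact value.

θ̂_MAP = 6.54

The Uniform(0, θ) likelihood is θ^(−n) for θ ≥ max(xᵢ), zero otherwise. Here max(xᵢ) = 6.54.
Posterior ∝ θ^(−3) · θ^(−5) = θ^(−8) on θ ≥ max(1.5, 6.54) = 6.54.
This density is strictly decreasing in θ, so the posterior mode lies at the lower boundary of the support.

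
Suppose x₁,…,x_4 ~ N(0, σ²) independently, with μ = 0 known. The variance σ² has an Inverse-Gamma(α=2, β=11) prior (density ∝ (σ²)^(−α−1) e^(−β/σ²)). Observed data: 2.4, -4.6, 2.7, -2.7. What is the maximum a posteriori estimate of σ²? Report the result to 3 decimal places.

Sum of squared deviations about the known mean: SS = (2.4−0)² + (-4.6−0)² + (2.7−0)² + (-2.7−0)² = 41.5.
The Normal likelihood contributes (σ²)^(−n/2) exp(−SS/(2σ²)), so the posterior is Inverse-Gamma(α + n/2, β + SS/2) = Inverse-Gamma(4, 31.75).
The mode of Inverse-Gamma(a, b) is b/(a+1) = 31.75/5 ≈ 6.350.

σ̂²_MAP = 6.350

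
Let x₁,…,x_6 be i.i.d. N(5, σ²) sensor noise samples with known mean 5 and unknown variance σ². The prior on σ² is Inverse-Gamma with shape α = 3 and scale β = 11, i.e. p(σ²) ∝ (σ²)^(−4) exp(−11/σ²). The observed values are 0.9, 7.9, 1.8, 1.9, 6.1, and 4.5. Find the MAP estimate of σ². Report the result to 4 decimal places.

Sum of squared deviations about the known mean: SS = (0.9−5)² + (7.9−5)² + (1.8−5)² + (1.9−5)² + (6.1−5)² + (4.5−5)² = 46.53.
The Normal likelihood contributes (σ²)^(−n/2) exp(−SS/(2σ²)), so the posterior is Inverse-Gamma(α + n/2, β + SS/2) = Inverse-Gamma(6, 34.265).
The mode of Inverse-Gamma(a, b) is b/(a+1) = 34.265/7 ≈ 4.8950.

σ̂²_MAP = 4.8950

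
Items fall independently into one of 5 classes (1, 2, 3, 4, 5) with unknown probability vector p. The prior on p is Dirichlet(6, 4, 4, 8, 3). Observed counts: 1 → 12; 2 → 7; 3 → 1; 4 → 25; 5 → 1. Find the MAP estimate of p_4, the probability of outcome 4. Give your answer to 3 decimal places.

The posterior is Dirichlet(αᵢ + nᵢ) = Dirichlet(18, 11, 5, 33, 4).
For a Dirichlet(a₁,…,a_K) with all aᵢ > 1, the mode has j-th component (aⱼ − 1)/(Σaᵢ − K).
Here Σaᵢ = 71 and K = 5, so p_4 = (33 − 1)/(71 − 5) = 32/66 ≈ 0.485.

MAP estimate: 0.485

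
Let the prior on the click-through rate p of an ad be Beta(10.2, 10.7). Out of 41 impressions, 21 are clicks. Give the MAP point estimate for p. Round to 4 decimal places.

p̂_MAP = 0.5042

Prior: Beta(10.2, 10.7).
Data: 21 successes in 41 trials. The binomial likelihood contributes p^21(1−p)^20, so the posterior is Beta(10.2+21, 10.7+20) = Beta(31.2, 30.7).
For Beta(a, b) with a, b > 1 the mode is (a−1)/(a+b−2) = 30.2/59.9 ≈ 0.5042.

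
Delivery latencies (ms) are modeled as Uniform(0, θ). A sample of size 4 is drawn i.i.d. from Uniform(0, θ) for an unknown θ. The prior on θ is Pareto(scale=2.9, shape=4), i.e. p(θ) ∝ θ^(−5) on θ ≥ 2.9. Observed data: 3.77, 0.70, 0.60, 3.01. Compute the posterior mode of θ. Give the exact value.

θ̂_MAP = 3.77

The Uniform(0, θ) likelihood is θ^(−n) for θ ≥ max(xᵢ), zero otherwise. Here max(xᵢ) = 3.77.
Posterior ∝ θ^(−5) · θ^(−4) = θ^(−9) on θ ≥ max(2.9, 3.77) = 3.77.
This density is strictly decreasing in θ, so the posterior mode lies at the lower boundary of the support.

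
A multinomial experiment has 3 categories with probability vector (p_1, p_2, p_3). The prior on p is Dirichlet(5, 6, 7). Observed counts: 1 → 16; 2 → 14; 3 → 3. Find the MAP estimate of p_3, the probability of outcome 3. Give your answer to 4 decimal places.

The posterior is Dirichlet(αᵢ + nᵢ) = Dirichlet(21, 20, 10).
For a Dirichlet(a₁,…,a_K) with all aᵢ > 1, the mode has j-th component (aⱼ − 1)/(Σaᵢ − K).
Here Σaᵢ = 51 and K = 3, so p_3 = (10 − 1)/(51 − 3) = 9/48 ≈ 0.1875.

MAP estimate: 0.1875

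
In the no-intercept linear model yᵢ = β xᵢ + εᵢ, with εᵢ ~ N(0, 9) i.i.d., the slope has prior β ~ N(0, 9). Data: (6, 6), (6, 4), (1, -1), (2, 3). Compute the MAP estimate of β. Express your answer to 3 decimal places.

log p(β | y) = −Σ(yᵢ − βxᵢ)²/(2·9) − β²/(2·9) + const.
Setting the derivative to zero: Σxᵢ(yᵢ − βxᵢ)/9 − β/9 = 0, so β = Σxᵢyᵢ / (Σxᵢ² + σ²/τ²).
Σxᵢyᵢ = 6·6 + 6·4 + 1·(-1) + 2·3 = 65; Σxᵢ² = 77; σ²/τ² = 1.
β̂_MAP = 65 / (77 + 1) = 65/78 ≈ 0.833.

β̂_MAP = 0.833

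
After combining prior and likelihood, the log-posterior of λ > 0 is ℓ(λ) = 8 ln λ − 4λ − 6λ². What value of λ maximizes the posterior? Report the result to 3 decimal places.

λ̂_MAP = 0.667

ℓ'(λ) = 8/λ − 4 − 12λ. Setting this to zero and multiplying by λ: 12λ² + 4λ − 8 = 0.
λ = (−4 + √(4² + 4·12·8)) / (2·12) = (−4 + √400) / 24 = (−4 + 20)/24 = 2/3.
ℓ''(λ) = −8/λ² − 12 < 0, confirming a maximum.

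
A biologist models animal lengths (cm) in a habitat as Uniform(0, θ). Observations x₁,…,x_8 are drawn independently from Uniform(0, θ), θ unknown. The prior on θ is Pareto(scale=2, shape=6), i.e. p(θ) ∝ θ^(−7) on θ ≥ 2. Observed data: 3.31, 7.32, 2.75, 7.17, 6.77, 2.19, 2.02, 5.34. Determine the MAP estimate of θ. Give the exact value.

θ̂_MAP = 7.32

The Uniform(0, θ) likelihood is θ^(−n) for θ ≥ max(xᵢ), zero otherwise. Here max(xᵢ) = 7.32.
Posterior ∝ θ^(−7) · θ^(−8) = θ^(−15) on θ ≥ max(2, 7.32) = 7.32.
This density is strictly decreasing in θ, so the posterior mode lies at the lower boundary of the support.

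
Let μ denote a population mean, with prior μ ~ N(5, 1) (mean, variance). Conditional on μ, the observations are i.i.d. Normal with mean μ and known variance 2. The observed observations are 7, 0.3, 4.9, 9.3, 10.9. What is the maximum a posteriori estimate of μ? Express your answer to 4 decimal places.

n = 5; x̄ = (7 + 0.3 + 4.9 + 9.3 + 10.9)/5 = 32.4/5 = 6.48.
For a Normal prior and Normal likelihood with known variance, the posterior is Normal; its mode equals its mean, the precision-weighted average.
Prior precision 1/σ₀² = 1/1 = 1; data precision n/σ² = 5/2 = 2.5.
μ̂ = (1·5 + 2.5·6.48) / (1 + 2.5) = 21.2/3.5 = 212/35 ≈ 6.0571.

μ̂_MAP = 6.0571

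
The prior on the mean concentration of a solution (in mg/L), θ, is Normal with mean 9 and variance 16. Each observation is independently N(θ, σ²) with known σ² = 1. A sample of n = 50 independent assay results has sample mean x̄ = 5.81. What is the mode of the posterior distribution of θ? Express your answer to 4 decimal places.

n = 50, x̄ = 5.81.
For a Normal prior and Normal likelihood with known variance, the posterior is Normal; its mode equals its mean, the precision-weighted average.
Prior precision 1/σ₀² = 1/16 = 0.0625; data precision n/σ² = 50/1 = 50.
θ̂ = (0.0625·9 + 50·5.81) / (0.0625 + 50) = 291.0625/50.0625 = 4657/801 ≈ 5.8140.

θ̂_MAP = 5.8140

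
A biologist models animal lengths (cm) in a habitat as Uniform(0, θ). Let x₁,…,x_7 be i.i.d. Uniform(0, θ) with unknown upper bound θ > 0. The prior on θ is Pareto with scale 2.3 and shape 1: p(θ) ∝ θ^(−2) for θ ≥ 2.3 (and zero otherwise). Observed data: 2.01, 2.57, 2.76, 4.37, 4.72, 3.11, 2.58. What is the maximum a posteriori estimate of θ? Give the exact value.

The Uniform(0, θ) likelihood is θ^(−n) for θ ≥ max(xᵢ), zero otherwise. Here max(xᵢ) = 4.72.
Posterior ∝ θ^(−2) · θ^(−7) = θ^(−9) on θ ≥ max(2.3, 4.72) = 4.72.
This density is strictly decreasing in θ, so the posterior mode lies at the lower boundary of the support.

θ̂_MAP = 4.72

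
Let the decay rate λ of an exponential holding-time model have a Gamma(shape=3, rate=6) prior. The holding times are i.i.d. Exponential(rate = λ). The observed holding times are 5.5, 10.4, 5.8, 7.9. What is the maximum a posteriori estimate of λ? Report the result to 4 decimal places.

λ̂_MAP = 0.1685

The Exponential(rate=λ) likelihood is ∝ λ^n e^(−λΣtᵢ). Here n = 4 and Σtᵢ = 5.5 + 10.4 + 5.8 + 7.9 = 29.6.
Posterior ∝ λ^2e^(−6λ) · λ^4e^(−29.6λ) = λ^6e^(−35.6λ), i.e. Gamma(7, 35.6).
Mode = (a−1)/b = 6/35.6 ≈ 0.1685.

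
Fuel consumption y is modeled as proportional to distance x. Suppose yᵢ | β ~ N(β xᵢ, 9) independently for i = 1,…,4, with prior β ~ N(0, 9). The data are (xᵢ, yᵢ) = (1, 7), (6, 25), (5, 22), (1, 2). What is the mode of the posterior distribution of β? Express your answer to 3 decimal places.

β̂_MAP = 4.203

log p(β | y) = −Σ(yᵢ − βxᵢ)²/(2·9) − β²/(2·9) + const.
Setting the derivative to zero: Σxᵢ(yᵢ − βxᵢ)/9 − β/9 = 0, so β = Σxᵢyᵢ / (Σxᵢ² + σ²/τ²).
Σxᵢyᵢ = 1·7 + 6·25 + 5·22 + 1·2 = 269; Σxᵢ² = 63; σ²/τ² = 1.
β̂_MAP = 269 / (63 + 1) = 269/64 ≈ 4.203.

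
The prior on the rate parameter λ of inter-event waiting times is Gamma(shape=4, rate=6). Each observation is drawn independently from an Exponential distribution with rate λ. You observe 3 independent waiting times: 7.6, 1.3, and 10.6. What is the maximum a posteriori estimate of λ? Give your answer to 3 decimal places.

λ̂_MAP = 0.235

The Exponential(rate=λ) likelihood is ∝ λ^n e^(−λΣtᵢ). Here n = 3 and Σtᵢ = 7.6 + 1.3 + 10.6 = 19.5.
Posterior ∝ λ^3e^(−6λ) · λ^3e^(−19.5λ) = λ^6e^(−25.5λ), i.e. Gamma(7, 25.5).
Mode = (a−1)/b = 6/25.5 ≈ 0.235.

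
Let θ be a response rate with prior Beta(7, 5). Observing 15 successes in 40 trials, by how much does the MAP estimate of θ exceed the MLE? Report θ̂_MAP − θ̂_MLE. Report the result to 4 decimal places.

Posterior is Beta(22, 30); MAP = (22−1)/(52−2) = 21/50 ≈ 0.42000.
MLE ignores the prior: θ̂_MLE = k/n = 15/40 ≈ 0.37500.
Difference = 21/50 − 15/40 = 9/200 ≈ 0.0450.

MAP − MLE = 0.0450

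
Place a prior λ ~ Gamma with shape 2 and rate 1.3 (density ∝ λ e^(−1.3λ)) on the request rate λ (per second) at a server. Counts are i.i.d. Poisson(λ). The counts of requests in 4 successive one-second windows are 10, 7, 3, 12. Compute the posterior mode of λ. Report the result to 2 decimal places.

λ̂_MAP = 6.23

Σxᵢ = 10+7+3+12 = 32, with n = 4.
Posterior ∝ λe^(−1.3λ) · λ^32e^(−4λ) = λ^33e^(−5.3λ), i.e. Gamma(shape=34, rate=5.3).
The mode of a Gamma(a, b) with a ≥ 1 (shape–rate) is (a−1)/b = 33/5.3 ≈ 6.23.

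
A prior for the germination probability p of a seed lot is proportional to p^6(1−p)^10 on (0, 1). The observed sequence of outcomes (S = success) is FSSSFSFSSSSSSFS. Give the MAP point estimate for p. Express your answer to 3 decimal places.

p̂_MAP = 0.548

The prior density ∝ p^6(1−p)^10 is the kernel of Beta(7, 11).
Data: 11 successes in 15 trials (from the sequence). The binomial likelihood contributes p^11(1−p)^4, so the posterior is Beta(7+11, 11+4) = Beta(18, 15).
For Beta(a, b) with a, b > 1 the mode is (a−1)/(a+b−2) = 17/31 ≈ 0.548.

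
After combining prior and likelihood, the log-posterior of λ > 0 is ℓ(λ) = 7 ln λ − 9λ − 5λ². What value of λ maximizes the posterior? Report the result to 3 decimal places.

ℓ'(λ) = 7/λ − 9 − 10λ. Setting this to zero and multiplying by λ: 10λ² + 9λ − 7 = 0.
λ = (−9 + √(9² + 4·10·7)) / (2·10) = (−9 + √361) / 20 = (−9 + 19)/20 = 1/2.
ℓ''(λ) = −7/λ² − 10 < 0, confirming a maximum.

λ̂_MAP = 0.500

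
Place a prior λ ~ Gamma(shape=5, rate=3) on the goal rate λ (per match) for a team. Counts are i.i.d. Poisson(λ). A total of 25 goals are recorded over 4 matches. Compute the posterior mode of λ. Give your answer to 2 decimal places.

λ̂_MAP = 4.14

Σxᵢ = 25, n = 4.
Posterior ∝ λ^4e^(−3λ) · λ^25e^(−4λ) = λ^29e^(−7λ), i.e. Gamma(shape=30, rate=7).
The mode of a Gamma(a, b) with a ≥ 1 (shape–rate) is (a−1)/b = 29/7 ≈ 4.14.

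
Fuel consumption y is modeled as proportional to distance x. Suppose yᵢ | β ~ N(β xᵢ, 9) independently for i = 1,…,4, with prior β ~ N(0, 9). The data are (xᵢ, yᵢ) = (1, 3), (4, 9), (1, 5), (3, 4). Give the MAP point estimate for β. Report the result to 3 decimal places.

β̂_MAP = 2.000

log p(β | y) = −Σ(yᵢ − βxᵢ)²/(2·9) − β²/(2·9) + const.
Setting the derivative to zero: Σxᵢ(yᵢ − βxᵢ)/9 − β/9 = 0, so β = Σxᵢyᵢ / (Σxᵢ² + σ²/τ²).
Σxᵢyᵢ = 1·3 + 4·9 + 1·5 + 3·4 = 56; Σxᵢ² = 27; σ²/τ² = 1.
β̂_MAP = 56 / (27 + 1) = 56/28 ≈ 2.000.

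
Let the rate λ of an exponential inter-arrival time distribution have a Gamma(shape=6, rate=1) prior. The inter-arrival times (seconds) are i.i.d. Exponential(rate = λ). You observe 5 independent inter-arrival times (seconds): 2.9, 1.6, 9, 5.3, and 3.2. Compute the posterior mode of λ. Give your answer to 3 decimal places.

The Exponential(rate=λ) likelihood is ∝ λ^n e^(−λΣtᵢ). Here n = 5 and Σtᵢ = 2.9 + 1.6 + 9 + 5.3 + 3.2 = 22.
Posterior ∝ λ^5e^(−1λ) · λ^5e^(−22λ) = λ^10e^(−23λ), i.e. Gamma(11, 23).
Mode = (a−1)/b = 10/23 ≈ 0.435.

λ̂_MAP = 0.435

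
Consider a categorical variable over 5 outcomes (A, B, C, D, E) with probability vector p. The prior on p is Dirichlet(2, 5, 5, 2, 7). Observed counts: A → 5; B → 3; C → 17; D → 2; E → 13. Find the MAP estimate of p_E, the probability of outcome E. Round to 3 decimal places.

MAP estimate of p_E = 0.339

The posterior is Dirichlet(αᵢ + nᵢ) = Dirichlet(7, 8, 22, 4, 20).
For a Dirichlet(a₁,…,a_K) with all aᵢ > 1, the mode has j-th component (aⱼ − 1)/(Σaᵢ − K).
Here Σaᵢ = 61 and K = 5, so p_E = (20 − 1)/(61 − 5) = 19/56 ≈ 0.339.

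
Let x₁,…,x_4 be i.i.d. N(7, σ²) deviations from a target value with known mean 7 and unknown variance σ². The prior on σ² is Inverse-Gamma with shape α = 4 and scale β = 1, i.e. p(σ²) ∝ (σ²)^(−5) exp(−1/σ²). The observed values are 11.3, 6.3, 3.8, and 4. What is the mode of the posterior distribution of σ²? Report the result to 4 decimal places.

Sum of squared deviations about the known mean: SS = (11.3−7)² + (6.3−7)² + (3.8−7)² + (4−7)² = 38.22.
The Normal likelihood contributes (σ²)^(−n/2) exp(−SS/(2σ²)), so the posterior is Inverse-Gamma(α + n/2, β + SS/2) = Inverse-Gamma(6, 20.11).
The mode of Inverse-Gamma(a, b) is b/(a+1) = 20.11/7 ≈ 2.8729.

σ̂²_MAP = 2.8729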